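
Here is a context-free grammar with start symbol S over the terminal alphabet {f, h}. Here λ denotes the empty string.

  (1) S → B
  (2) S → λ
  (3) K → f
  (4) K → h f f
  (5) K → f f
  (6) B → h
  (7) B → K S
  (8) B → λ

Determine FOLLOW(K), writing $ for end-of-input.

{$, f, h}

FIRST(K) = {f, h}
FIRST(B) = {λ, f, h}  (via K S)
FIRST(S) = {λ, f, h}  (via B)
FOLLOW(S) includes $ since S is the start symbol.
FOLLOW(S): in B→K S, the suffix after S is empty, so FOLLOW(S) ⊇ FOLLOW(B) = {$}. Thus FOLLOW(S) = {$}.
FOLLOW(B): in S→B, the suffix after B is empty, so FOLLOW(B) ⊇ FOLLOW(S) = {$}. Thus FOLLOW(B) = {$}.
FOLLOW(K): in B→K S, K is followed by S with FIRST {λ, f, h}; in B→K S, the suffix after K is nullable, so FOLLOW(K) ⊇ FOLLOW(B) = {$}. Thus FOLLOW(K) = {$, f, h}.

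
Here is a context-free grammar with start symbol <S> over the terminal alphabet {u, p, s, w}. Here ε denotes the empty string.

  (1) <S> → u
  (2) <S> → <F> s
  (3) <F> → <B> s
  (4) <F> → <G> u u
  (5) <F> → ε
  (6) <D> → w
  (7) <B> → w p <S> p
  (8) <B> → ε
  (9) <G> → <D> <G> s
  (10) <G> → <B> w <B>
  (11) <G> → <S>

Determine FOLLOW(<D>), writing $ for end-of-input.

FIRST(<D>) = {w}
FIRST(<B>) = {ε, w}
FIRST(<S>) = {s, u, w}  (via <F> s)
FIRST(<G>) = {s, u, w}  (via <D> <G> s, <B> w <B>, <S>)
FIRST(<F>) = {ε, s, u, w}  (via <B> s, <G> u u)
FOLLOW(<S>) includes $ since <S> is the start symbol.
FOLLOW(<F>): in <S>→<F> s, <F> is followed by s with FIRST {s}. Thus FOLLOW(<F>) = {s}.
FOLLOW(<D>): in <G>→<D> <G> s, <D> is followed by <G> s with FIRST {s, u, w}. Thus FOLLOW(<D>) = {s, u, w}.
FOLLOW(<G>): in <F>→<G> u u, <G> is followed by u u with FIRST {u}; in <G>→<D> <G> s, <G> is followed by s with FIRST {s}. Thus FOLLOW(<G>) = {s, u}.
FOLLOW(<S>): in <B>→w p <S> p, <S> is followed by p with FIRST {p}; in <G>→<S>, the suffix after <S> is empty, so FOLLOW(<S>) ⊇ FOLLOW(<G>) = {s, u}. Thus FOLLOW(<S>) = {$, p, s, u}.
FOLLOW(<B>): in <F>→<B> s, <B> is followed by s with FIRST {s}; in <G>→<B> w <B> (occurrence 1), <B> is followed by w <B> with FIRST {w}; in <G>→<B> w <B> (occurrence 2), the suffix after <B> is empty, so FOLLOW(<B>) ⊇ FOLLOW(<G>) = {s, u}. Thus FOLLOW(<B>) = {s, u, w}.

{s, u, w}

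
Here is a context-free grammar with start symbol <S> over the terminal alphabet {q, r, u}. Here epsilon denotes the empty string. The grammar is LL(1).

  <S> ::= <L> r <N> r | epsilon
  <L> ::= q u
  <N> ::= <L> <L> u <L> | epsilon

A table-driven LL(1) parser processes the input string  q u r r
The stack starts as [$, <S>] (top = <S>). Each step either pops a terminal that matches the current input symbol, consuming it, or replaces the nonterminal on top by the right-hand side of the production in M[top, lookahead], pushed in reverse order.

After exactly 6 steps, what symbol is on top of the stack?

     Stack          Input      Action
  1  $ <S>          q u r r $  expand <S> ::= <L> r <N> r
  2  $ r <N> r <L>  q u r r $  expand <L> ::= q u
  3  $ r <N> r u q  q u r r $  match q
  4  $ r <N> r u    u r r $    match u
  5  $ r <N> r      r r $      match r
  6  $ r <N>        r $        expand <N> ::= epsilon
Stack after step 6: $ r (top = r).

r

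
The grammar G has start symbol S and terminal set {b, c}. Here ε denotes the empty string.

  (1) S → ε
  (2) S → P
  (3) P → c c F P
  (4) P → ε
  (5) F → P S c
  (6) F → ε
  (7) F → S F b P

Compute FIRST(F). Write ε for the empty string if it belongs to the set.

FIRST(P): from P→c c F P we get {c}; from P→ε we get {ε}. So FIRST(P) = {ε, c}.
FIRST(S): from S→ε we get {ε}; from S→P we get {ε, c}. So FIRST(S) = {ε, c}.
FIRST(F): from F→P S c we get {c}; from F→ε we get {ε}; from F→S F b P we get {b, c}. So FIRST(F) = {ε, b, c}.

{ε, b, c}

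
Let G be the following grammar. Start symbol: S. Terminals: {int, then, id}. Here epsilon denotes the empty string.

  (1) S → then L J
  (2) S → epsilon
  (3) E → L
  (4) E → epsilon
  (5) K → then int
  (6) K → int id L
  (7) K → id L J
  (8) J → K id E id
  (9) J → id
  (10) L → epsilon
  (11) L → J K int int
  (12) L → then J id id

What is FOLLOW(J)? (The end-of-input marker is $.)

{$, id, int, then}

FIRST(S) = {epsilon, then}
FIRST(K) = {id, int, then}
FIRST(J) = {id, int, then}  (via K id E id)
FIRST(L) = {epsilon, id, int, then}  (via J K int int)
FIRST(E) = {epsilon, id, int, then}  (via L)
FOLLOW(S) includes $ since S is the start symbol.
FOLLOW(S): S appears on no right-hand side. Thus FOLLOW(S) = {$}.
FOLLOW(E): in J→K id E id, E is followed by id with FIRST {id}. Thus FOLLOW(E) = {id}.
FOLLOW(K): in J→K id E id, K is followed by id E id with FIRST {id}; in L→J K int int, K is followed by int int with FIRST {int}. Thus FOLLOW(K) = {id, int}.
FOLLOW(J): in S→then L J, the suffix after J is empty, so FOLLOW(J) ⊇ FOLLOW(S) = {$}; in K→id L J, the suffix after J is empty, so FOLLOW(J) ⊇ FOLLOW(K) = {id, int}; in L→J K int int, J is followed by K int int with FIRST {id, int, then}; in L→then J id id, J is followed by id id with FIRST {id}. Thus FOLLOW(J) = {$, id, int, then}.
FOLLOW(L): in S→then L J, L is followed by J with FIRST {id, int, then}; in E→L, the suffix after L is empty, so FOLLOW(L) ⊇ FOLLOW(E) = {id}; in K→int id L, the suffix after L is empty, so FOLLOW(L) ⊇ FOLLOW(K) = {id, int}; in K→id L J, L is followed by J with FIRST {id, int, then}. Thus FOLLOW(L) = {id, int, then}.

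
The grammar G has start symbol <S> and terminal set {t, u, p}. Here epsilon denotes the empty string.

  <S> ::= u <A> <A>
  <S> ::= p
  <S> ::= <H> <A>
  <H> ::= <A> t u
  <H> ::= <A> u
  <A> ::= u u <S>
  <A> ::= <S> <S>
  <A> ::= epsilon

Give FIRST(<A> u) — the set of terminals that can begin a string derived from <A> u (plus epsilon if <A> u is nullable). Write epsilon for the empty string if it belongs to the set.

{p, t, u}

FIRST(<S>) = {p, t, u}  (via <H> <A>)
FIRST(<A>) = {epsilon, p, t, u}  (via <S> <S>)
FIRST(<H>) = {p, t, u}  (via <A> t u, <A> u)
FIRST(<A> u): take FIRST of each symbol in turn, carrying on past any symbol whose FIRST contains epsilon; result {p, t, u}.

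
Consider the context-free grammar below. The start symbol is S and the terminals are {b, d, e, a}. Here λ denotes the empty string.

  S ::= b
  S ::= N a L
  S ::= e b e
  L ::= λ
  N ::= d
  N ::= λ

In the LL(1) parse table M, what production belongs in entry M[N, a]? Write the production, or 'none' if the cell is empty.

FIRST(L) = {λ}
FIRST(N) = {λ, d}
FIRST(S) = {a, b, d, e}  (via N a L)
FOLLOW(S) includes $ since S is the start symbol.
FOLLOW(N): in S::=N a L, N is followed by a L with FIRST {a}. Thus FOLLOW(N) = {a}.
For N ::= d: FIRST(d) = {d}, so it goes in M[N, t] for t ∈ {d}.
For N ::= λ: FIRST(λ) = {λ}, so it goes in M[N, t] for t ∈ {}; since λ ∈ FIRST, also for every t ∈ FOLLOW(N) = {a}.

N ::= λ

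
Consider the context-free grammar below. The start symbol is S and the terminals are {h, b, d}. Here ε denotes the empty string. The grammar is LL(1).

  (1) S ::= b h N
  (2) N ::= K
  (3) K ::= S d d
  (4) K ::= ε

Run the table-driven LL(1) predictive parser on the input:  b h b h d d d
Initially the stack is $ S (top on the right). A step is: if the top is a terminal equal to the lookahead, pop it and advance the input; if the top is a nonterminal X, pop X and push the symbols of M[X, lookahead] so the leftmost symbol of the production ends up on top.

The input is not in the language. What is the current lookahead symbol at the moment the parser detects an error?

d

step 1: stack=$ S  input=b h b h d d d $  — expand S ::= b h N
step 2: stack=$ N h b  input=b h b h d d d $  — match b
step 3: stack=$ N h  input=h b h d d d $  — match h
step 4: stack=$ N  input=b h d d d $  — expand N ::= K
step 5: stack=$ K  input=b h d d d $  — expand K ::= S d d
step 6: stack=$ d d S  input=b h d d d $  — expand S ::= b h N
step 7: stack=$ d d N h b  input=b h d d d $  — match b
step 8: stack=$ d d N h  input=h d d d $  — match h
step 9: stack=$ d d N  input=d d d $  — expand N ::= K
step 10: stack=$ d d K  input=d d d $  — expand K ::= ε
step 11: stack=$ d d  input=d d d $  — match d
step 12: stack=$ d  input=d d $  — match d
step 13: stack=$  input=d $  — error: stack empty but input remains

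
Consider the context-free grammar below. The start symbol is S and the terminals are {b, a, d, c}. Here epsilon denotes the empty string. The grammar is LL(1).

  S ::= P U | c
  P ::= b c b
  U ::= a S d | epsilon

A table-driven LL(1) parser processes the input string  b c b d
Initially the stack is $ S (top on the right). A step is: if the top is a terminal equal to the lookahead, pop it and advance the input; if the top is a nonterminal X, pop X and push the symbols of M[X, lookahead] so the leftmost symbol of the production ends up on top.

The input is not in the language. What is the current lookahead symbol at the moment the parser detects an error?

d

step 1: stack=$ S  input=b c b d $  — expand S ::= P U
step 2: stack=$ U P  input=b c b d $  — expand P ::= b c b
step 3: stack=$ U b c b  input=b c b d $  — match b
step 4: stack=$ U b c  input=c b d $  — match c
step 5: stack=$ U b  input=b d $  — match b
step 6: stack=$ U  input=d $  — expand U ::= epsilon
step 7: stack=$  input=d $  — error: stack empty but input remains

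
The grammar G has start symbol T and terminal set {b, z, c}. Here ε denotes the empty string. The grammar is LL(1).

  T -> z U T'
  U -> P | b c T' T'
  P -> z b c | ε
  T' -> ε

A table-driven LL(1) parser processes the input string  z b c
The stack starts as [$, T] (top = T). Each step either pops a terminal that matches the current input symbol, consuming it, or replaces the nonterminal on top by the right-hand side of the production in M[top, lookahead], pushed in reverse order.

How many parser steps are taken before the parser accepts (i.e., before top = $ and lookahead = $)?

step 1: stack=$ T  input=z b c $  — expand T -> z U T'
step 2: stack=$ T' U z  input=z b c $  — match z
step 3: stack=$ T' U  input=b c $  — expand U -> b c T' T'
step 4: stack=$ T' T' T' c b  input=b c $  — match b
step 5: stack=$ T' T' T' c  input=c $  — match c
step 6: stack=$ T' T' T'  input=$  — expand T' -> ε
step 7: stack=$ T' T'  input=$  — expand T' -> ε
step 8: stack=$ T'  input=$  — expand T' -> ε
Accept reached after 8 steps.

8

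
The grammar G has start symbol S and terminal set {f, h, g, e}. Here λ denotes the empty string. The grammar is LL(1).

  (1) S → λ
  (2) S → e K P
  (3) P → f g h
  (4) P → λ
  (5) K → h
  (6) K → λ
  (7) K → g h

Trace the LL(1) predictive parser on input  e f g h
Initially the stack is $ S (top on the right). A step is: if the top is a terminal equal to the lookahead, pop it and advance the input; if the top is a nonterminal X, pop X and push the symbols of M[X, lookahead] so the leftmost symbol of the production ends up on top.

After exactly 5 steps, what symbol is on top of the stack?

step 1: stack=$ S  input=e f g h $  — expand S → e K P
step 2: stack=$ P K e  input=e f g h $  — match e
step 3: stack=$ P K  input=f g h $  — expand K → λ
step 4: stack=$ P  input=f g h $  — expand P → f g h
step 5: stack=$ h g f  input=f g h $  — match f
Stack after step 5: $ h g (top = g).

g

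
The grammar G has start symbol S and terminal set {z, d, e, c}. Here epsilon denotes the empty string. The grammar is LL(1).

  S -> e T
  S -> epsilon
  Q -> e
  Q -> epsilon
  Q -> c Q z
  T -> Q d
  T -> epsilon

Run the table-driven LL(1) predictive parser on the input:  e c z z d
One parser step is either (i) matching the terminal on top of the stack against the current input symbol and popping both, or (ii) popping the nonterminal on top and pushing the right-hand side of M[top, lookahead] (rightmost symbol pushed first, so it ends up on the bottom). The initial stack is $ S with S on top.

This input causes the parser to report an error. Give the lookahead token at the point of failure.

step 1: stack=$ S  input=e c z z d $  — expand S -> e T
step 2: stack=$ T e  input=e c z z d $  — match e
step 3: stack=$ T  input=c z z d $  — expand T -> Q d
step 4: stack=$ d Q  input=c z z d $  — expand Q -> c Q z
step 5: stack=$ d z Q c  input=c z z d $  — match c
step 6: stack=$ d z Q  input=z z d $  — expand Q -> epsilon
step 7: stack=$ d z  input=z z d $  — match z
step 8: stack=$ d  input=z d $  — error: top is terminal d but lookahead is z

z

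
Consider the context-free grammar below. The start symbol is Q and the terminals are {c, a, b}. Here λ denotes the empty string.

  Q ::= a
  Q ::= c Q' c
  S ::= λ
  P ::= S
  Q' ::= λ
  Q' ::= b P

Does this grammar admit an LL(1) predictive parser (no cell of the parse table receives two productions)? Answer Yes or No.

FIRST(Q) = {a, c}
FIRST(S) = {λ}
FIRST(P) = {λ}
FIRST(Q') = {λ, b}
FOLLOW(Q) = {$}
FOLLOW(S) = {c}
FOLLOW(P) = {c}
FOLLOW(Q') = {c}
Each cell of M receives at most one production.

Yes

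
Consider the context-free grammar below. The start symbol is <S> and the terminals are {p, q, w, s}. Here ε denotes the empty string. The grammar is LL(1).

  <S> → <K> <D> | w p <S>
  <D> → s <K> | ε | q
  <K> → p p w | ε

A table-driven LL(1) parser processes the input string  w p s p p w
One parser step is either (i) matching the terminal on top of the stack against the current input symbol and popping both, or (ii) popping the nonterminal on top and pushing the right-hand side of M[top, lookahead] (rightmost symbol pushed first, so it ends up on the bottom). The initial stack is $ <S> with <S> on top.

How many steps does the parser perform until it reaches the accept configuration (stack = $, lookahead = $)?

step 1: stack=$ <S>  input=w p s p p w $  — expand <S> → w p <S>
step 2: stack=$ <S> p w  input=w p s p p w $  — match w
step 3: stack=$ <S> p  input=p s p p w $  — match p
step 4: stack=$ <S>  input=s p p w $  — expand <S> → <K> <D>
step 5: stack=$ <D> <K>  input=s p p w $  — expand <K> → ε
step 6: stack=$ <D>  input=s p p w $  — expand <D> → s <K>
step 7: stack=$ <K> s  input=s p p w $  — match s
step 8: stack=$ <K>  input=p p w $  — expand <K> → p p w
step 9: stack=$ w p p  input=p p w $  — match p
step 10: stack=$ w p  input=p w $  — match p
step 11: stack=$ w  input=w $  — match w
Accept reached after 11 steps.

11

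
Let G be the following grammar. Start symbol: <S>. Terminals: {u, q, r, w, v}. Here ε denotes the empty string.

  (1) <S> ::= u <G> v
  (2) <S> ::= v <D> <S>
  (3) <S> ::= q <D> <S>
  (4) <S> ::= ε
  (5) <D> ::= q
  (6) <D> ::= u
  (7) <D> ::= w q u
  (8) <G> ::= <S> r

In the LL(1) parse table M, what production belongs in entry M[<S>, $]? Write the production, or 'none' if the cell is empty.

FIRST(<S>): from <S>::=u <G> v we get {u}; from <S>::=v <D> <S> we get {v}; from <S>::=q <D> <S> we get {q}; from <S>::=ε we get {ε}. So FIRST(<S>) = {ε, q, u, v}.
FIRST(<D>): from <D>::=q we get {q}; from <D>::=u we get {u}; from <D>::=w q u we get {w}. So FIRST(<D>) = {q, u, w}.
FIRST(<G>): from <G>::=<S> r we get {q, r, u, v}. So FIRST(<G>) = {q, r, u, v}.
FOLLOW(<S>) includes $ since <S> is the start symbol.
FOLLOW(<S>): in <S>::=v <D> <S>, the suffix after <S> is empty (adds nothing new); in <S>::=q <D> <S>, the suffix after <S> is empty (adds nothing new); in <G>::=<S> r, <S> is followed by r with FIRST {r}. Thus FOLLOW(<S>) = {$, r}.
For <S> ::= u <G> v: FIRST(u <G> v) = {u}, so it goes in M[<S>, t] for t ∈ {u}.
For <S> ::= v <D> <S>: FIRST(v <D> <S>) = {v}, so it goes in M[<S>, t] for t ∈ {v}.
For <S> ::= q <D> <S>: FIRST(q <D> <S>) = {q}, so it goes in M[<S>, t] for t ∈ {q}.
For <S> ::= ε: FIRST(ε) = {ε}, so it goes in M[<S>, t] for t ∈ {}; since ε ∈ FIRST, also for every t ∈ FOLLOW(<S>) = {$, r}.

<S> ::= ε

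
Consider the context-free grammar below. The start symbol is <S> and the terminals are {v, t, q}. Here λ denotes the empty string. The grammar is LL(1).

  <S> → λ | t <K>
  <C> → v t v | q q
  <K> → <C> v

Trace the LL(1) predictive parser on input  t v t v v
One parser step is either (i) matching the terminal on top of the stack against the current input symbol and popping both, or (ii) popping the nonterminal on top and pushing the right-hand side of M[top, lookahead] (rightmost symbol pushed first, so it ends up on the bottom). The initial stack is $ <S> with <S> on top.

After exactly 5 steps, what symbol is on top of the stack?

t

     Stack      Input        Action
  1  $ <S>      t v t v v $  expand <S> → t <K>
  2  $ <K> t    t v t v v $  match t
  3  $ <K>      v t v v $    expand <K> → <C> v
  4  $ v <C>    v t v v $    expand <C> → v t v
  5  $ v v t v  v t v v $    match v
Stack after step 5: $ v v t (top = t).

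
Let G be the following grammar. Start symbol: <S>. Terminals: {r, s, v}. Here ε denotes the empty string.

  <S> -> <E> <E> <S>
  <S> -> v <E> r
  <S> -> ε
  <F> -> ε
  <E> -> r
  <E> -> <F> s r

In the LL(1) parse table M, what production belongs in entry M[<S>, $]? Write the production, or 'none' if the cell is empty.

<S> -> ε

FIRST(<F>): from <F>->ε we get {ε}. So FIRST(<F>) = {ε}.
FIRST(<E>): from <E>->r we get {r}; from <E>-><F> s r we get {s}. So FIRST(<E>) = {r, s}.
FIRST(<S>): from <S>-><E> <E> <S> we get {r, s}; from <S>->v <E> r we get {v}; from <S>->ε we get {ε}. So FIRST(<S>) = {ε, r, s, v}.
FOLLOW(<S>) includes $ since <S> is the start symbol.
FOLLOW(<S>): in <S>-><E> <E> <S>, the suffix after <S> is empty (adds nothing new). Thus FOLLOW(<S>) = {$}.
For <S> -> <E> <E> <S>: FIRST(<E> <E> <S>) = {r, s}, so it goes in M[<S>, t] for t ∈ {r, s}.
For <S> -> v <E> r: FIRST(v <E> r) = {v}, so it goes in M[<S>, t] for t ∈ {v}.
For <S> -> ε: FIRST(ε) = {ε}, so it goes in M[<S>, t] for t ∈ {}; since ε ∈ FIRST, also for every t ∈ FOLLOW(<S>) = {$}.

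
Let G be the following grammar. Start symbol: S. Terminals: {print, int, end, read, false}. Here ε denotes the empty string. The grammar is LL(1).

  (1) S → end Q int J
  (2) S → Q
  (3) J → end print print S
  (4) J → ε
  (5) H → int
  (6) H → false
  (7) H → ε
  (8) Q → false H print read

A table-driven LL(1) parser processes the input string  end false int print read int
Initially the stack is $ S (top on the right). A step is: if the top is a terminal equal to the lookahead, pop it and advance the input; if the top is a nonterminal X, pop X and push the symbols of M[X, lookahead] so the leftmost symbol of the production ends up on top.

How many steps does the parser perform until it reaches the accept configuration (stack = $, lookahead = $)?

10

      Stack                       Input                           Action
   1  $ S                         end false int print read int $  expand S → end Q int J
   2  $ J int Q end               end false int print read int $  match end
   3  $ J int Q                   false int print read int $      expand Q → false H print read
   4  $ J int read print H false  false int print read int $      match false
   5  $ J int read print H        int print read int $            expand H → int
   6  $ J int read print int      int print read int $            match int
   7  $ J int read print          print read int $                match print
   8  $ J int read                read int $                      match read
   9  $ J int                     int $                           match int
  10  $ J                         $                               expand J → ε
Accept reached after 10 steps.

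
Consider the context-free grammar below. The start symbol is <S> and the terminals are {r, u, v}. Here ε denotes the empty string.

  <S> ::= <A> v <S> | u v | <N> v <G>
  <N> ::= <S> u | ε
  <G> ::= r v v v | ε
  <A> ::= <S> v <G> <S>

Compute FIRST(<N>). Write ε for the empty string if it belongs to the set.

FIRST(<G>): from <G>::=r v v v we get {r}; from <G>::=ε we get {ε}. So FIRST(<G>) = {ε, r}.
FIRST(<S>): from <S>::=<A> v <S> we get {u, v}; from <S>::=u v we get {u}; from <S>::=<N> v <G> we get {u, v}. So FIRST(<S>) = {u, v}.
FIRST(<N>): from <N>::=<S> u we get {u, v}; from <N>::=ε we get {ε}. So FIRST(<N>) = {ε, u, v}.
FIRST(<A>): from <A>::=<S> v <G> <S> we get {u, v}. So FIRST(<A>) = {u, v}.

{ε, u, v}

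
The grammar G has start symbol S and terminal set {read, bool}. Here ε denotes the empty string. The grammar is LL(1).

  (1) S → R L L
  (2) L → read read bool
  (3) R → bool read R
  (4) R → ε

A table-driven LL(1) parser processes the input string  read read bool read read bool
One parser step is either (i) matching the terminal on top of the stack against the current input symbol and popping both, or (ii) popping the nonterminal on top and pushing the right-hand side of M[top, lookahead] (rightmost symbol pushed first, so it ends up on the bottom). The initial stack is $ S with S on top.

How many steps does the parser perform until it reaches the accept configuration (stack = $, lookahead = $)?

step 1: stack=$ S  input=read read bool read read bool $  — expand S → R L L
step 2: stack=$ L L R  input=read read bool read read bool $  — expand R → ε
step 3: stack=$ L L  input=read read bool read read bool $  — expand L → read read bool
step 4: stack=$ L bool read read  input=read read bool read read bool $  — match read
step 5: stack=$ L bool read  input=read bool read read bool $  — match read
step 6: stack=$ L bool  input=bool read read bool $  — match bool
step 7: stack=$ L  input=read read bool $  — expand L → read read bool
step 8: stack=$ bool read read  input=read read bool $  — match read
step 9: stack=$ bool read  input=read bool $  — match read
step 10: stack=$ bool  input=bool $  — match bool
Accept reached after 10 steps.

10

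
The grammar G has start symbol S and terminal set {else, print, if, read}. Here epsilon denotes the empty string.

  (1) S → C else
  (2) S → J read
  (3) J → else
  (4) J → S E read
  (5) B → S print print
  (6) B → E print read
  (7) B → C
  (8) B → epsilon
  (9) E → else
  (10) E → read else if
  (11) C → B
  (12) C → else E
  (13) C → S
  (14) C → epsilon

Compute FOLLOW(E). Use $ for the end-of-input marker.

{else, print, read}

FIRST(E): from E→else we get {else}; from E→read else if we get {read}. So FIRST(E) = {else, read}.
FIRST(S): from S→C else we get {else, read}; from S→J read we get {else, read}. So FIRST(S) = {else, read}.
FIRST(J): from J→else we get {else}; from J→S E read we get {else, read}. So FIRST(J) = {else, read}.
FIRST(B): from B→S print print we get {else, read}; from B→E print read we get {else, read}; from B→C we get {epsilon, else, read}; from B→epsilon we get {epsilon}. So FIRST(B) = {epsilon, else, read}.
FIRST(C): from C→B we get {epsilon, else, read}; from C→else E we get {else}; from C→S we get {else, read}; from C→epsilon we get {epsilon}. So FIRST(C) = {epsilon, else, read}.
FOLLOW(S) includes $ since S is the start symbol.
FOLLOW(J): in S→J read, J is followed by read with FIRST {read}. Thus FOLLOW(J) = {read}.
FOLLOW(S): in J→S E read, S is followed by E read with FIRST {else, read}; in B→S print print, S is followed by print print with FIRST {print}; in C→S, the suffix after S is empty, so FOLLOW(S) ⊇ FOLLOW(C) = {else}. Thus FOLLOW(S) = {$, else, print, read}.
FOLLOW(B): in C→B, the suffix after B is empty, so FOLLOW(B) ⊇ FOLLOW(C) = {else}. Thus FOLLOW(B) = {else}.
FOLLOW(C): in S→C else, C is followed by else with FIRST {else}; in B→C, the suffix after C is empty, so FOLLOW(C) ⊇ FOLLOW(B) = {else}. Thus FOLLOW(C) = {else}.
FOLLOW(E): in J→S E read, E is followed by read with FIRST {read}; in B→E print read, E is followed by print read with FIRST {print}; in C→else E, the suffix after E is empty, so FOLLOW(E) ⊇ FOLLOW(C) = {else}. Thus FOLLOW(E) = {else, print, read}.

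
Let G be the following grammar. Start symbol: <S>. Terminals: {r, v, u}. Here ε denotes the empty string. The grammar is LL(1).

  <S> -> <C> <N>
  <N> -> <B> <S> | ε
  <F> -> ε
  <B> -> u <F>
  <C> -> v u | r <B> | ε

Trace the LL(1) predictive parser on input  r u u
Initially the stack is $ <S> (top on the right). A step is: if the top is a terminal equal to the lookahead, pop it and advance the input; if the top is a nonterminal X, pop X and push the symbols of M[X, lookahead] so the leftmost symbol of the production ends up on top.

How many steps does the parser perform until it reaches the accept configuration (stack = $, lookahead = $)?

13

step 1: stack=$ <S>  input=r u u $  — expand <S> -> <C> <N>
step 2: stack=$ <N> <C>  input=r u u $  — expand <C> -> r <B>
step 3: stack=$ <N> <B> r  input=r u u $  — match r
step 4: stack=$ <N> <B>  input=u u $  — expand <B> -> u <F>
step 5: stack=$ <N> <F> u  input=u u $  — match u
step 6: stack=$ <N> <F>  input=u $  — expand <F> -> ε
step 7: stack=$ <N>  input=u $  — expand <N> -> <B> <S>
step 8: stack=$ <S> <B>  input=u $  — expand <B> -> u <F>
step 9: stack=$ <S> <F> u  input=u $  — match u
step 10: stack=$ <S> <F>  input=$  — expand <F> -> ε
step 11: stack=$ <S>  input=$  — expand <S> -> <C> <N>
step 12: stack=$ <N> <C>  input=$  — expand <C> -> ε
step 13: stack=$ <N>  input=$  — expand <N> -> ε
Accept reached after 13 steps.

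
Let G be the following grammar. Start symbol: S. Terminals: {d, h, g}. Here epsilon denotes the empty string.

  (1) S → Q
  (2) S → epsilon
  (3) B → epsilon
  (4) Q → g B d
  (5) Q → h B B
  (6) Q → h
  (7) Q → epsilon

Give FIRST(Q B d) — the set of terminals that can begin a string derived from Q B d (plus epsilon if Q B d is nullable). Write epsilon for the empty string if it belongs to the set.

{d, g, h}

FIRST(B) = {epsilon}
FIRST(Q) = {epsilon, g, h}
FIRST(S) = {epsilon, g, h}  (via Q)
FIRST(Q B d): take FIRST of each symbol in turn, carrying on past any symbol whose FIRST contains epsilon; result {d, g, h}.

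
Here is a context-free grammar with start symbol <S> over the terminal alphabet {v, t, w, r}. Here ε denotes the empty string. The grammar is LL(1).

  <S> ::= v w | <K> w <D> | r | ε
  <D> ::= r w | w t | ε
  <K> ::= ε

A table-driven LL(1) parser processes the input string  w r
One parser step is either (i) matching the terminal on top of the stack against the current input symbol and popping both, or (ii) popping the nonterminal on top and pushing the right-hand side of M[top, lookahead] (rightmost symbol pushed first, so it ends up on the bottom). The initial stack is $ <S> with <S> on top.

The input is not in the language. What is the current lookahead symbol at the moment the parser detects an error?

step 1: stack=$ <S>  input=w r $  — expand <S> ::= <K> w <D>
step 2: stack=$ <D> w <K>  input=w r $  — expand <K> ::= ε
step 3: stack=$ <D> w  input=w r $  — match w
step 4: stack=$ <D>  input=r $  — expand <D> ::= r w
step 5: stack=$ w r  input=r $  — match r
step 6: stack=$ w  input=$  — error: top is terminal w but lookahead is $

$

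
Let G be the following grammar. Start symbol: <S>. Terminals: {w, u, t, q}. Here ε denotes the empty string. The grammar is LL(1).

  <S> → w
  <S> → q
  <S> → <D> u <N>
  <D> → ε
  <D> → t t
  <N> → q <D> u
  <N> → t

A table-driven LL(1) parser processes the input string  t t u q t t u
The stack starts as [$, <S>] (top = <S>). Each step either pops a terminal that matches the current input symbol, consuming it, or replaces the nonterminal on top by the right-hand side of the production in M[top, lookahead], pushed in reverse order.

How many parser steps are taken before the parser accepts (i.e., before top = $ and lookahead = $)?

      Stack        Input            Action
   1  $ <S>        t t u q t t u $  expand <S> → <D> u <N>
   2  $ <N> u <D>  t t u q t t u $  expand <D> → t t
   3  $ <N> u t t  t t u q t t u $  match t
   4  $ <N> u t    t u q t t u $    match t
   5  $ <N> u      u q t t u $      match u
   6  $ <N>        q t t u $        expand <N> → q <D> u
   7  $ u <D> q    q t t u $        match q
   8  $ u <D>      t t u $          expand <D> → t t
   9  $ u t t      t t u $          match t
  10  $ u t        t u $            match t
  11  $ u          u $              match u
Accept reached after 11 steps.

11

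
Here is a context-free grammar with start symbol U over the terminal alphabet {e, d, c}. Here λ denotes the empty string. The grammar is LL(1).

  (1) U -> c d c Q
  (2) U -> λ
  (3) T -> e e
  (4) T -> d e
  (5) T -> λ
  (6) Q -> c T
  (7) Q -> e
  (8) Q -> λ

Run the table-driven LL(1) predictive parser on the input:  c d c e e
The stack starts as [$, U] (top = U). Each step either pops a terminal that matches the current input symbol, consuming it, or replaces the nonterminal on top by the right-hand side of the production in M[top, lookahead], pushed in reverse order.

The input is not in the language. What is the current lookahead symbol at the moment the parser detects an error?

e

     Stack      Input        Action
  1  $ U        c d c e e $  expand U -> c d c Q
  2  $ Q c d c  c d c e e $  match c
  3  $ Q c d    d c e e $    match d
  4  $ Q c      c e e $      match c
  5  $ Q        e e $        expand Q -> e
  6  $ e        e e $        match e
  7  $          e $          error: stack empty but input remains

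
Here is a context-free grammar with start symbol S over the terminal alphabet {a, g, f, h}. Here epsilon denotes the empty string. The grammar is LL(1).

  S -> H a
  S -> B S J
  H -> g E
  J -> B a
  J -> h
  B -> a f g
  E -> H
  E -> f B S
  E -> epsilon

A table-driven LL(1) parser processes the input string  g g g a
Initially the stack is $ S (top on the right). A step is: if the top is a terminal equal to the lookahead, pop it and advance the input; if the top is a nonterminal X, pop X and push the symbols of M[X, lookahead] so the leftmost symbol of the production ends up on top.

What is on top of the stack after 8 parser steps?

     Stack    Input      Action
  1  $ S      g g g a $  expand S -> H a
  2  $ a H    g g g a $  expand H -> g E
  3  $ a E g  g g g a $  match g
  4  $ a E    g g a $    expand E -> H
  5  $ a H    g g a $    expand H -> g E
  6  $ a E g  g g a $    match g
  7  $ a E    g a $      expand E -> H
  8  $ a H    g a $      expand H -> g E
Stack after step 8: $ a E g (top = g).

g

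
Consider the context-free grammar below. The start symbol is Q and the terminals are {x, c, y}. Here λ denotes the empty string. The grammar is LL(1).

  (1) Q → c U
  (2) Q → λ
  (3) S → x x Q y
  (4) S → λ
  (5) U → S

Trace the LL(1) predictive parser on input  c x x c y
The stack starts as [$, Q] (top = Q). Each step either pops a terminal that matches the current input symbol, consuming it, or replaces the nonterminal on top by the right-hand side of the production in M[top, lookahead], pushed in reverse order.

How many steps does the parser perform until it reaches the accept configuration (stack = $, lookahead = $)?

step 1: stack=$ Q  input=c x x c y $  — expand Q → c U
step 2: stack=$ U c  input=c x x c y $  — match c
step 3: stack=$ U  input=x x c y $  — expand U → S
step 4: stack=$ S  input=x x c y $  — expand S → x x Q y
step 5: stack=$ y Q x x  input=x x c y $  — match x
step 6: stack=$ y Q x  input=x c y $  — match x
step 7: stack=$ y Q  input=c y $  — expand Q → c U
step 8: stack=$ y U c  input=c y $  — match c
step 9: stack=$ y U  input=y $  — expand U → S
step 10: stack=$ y S  input=y $  — expand S → λ
step 11: stack=$ y  input=y $  — match y
Accept reached after 11 steps.

11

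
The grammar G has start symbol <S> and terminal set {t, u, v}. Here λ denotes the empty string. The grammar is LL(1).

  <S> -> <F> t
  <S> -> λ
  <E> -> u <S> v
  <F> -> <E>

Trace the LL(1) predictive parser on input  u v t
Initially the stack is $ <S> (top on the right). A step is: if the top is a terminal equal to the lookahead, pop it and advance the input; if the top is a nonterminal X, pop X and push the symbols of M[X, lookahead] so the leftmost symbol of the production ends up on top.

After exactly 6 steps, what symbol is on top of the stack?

step 1: stack=$ <S>  input=u v t $  — expand <S> -> <F> t
step 2: stack=$ t <F>  input=u v t $  — expand <F> -> <E>
step 3: stack=$ t <E>  input=u v t $  — expand <E> -> u <S> v
step 4: stack=$ t v <S> u  input=u v t $  — match u
step 5: stack=$ t v <S>  input=v t $  — expand <S> -> λ
step 6: stack=$ t v  input=v t $  — match v
Stack after step 6: $ t (top = t).

t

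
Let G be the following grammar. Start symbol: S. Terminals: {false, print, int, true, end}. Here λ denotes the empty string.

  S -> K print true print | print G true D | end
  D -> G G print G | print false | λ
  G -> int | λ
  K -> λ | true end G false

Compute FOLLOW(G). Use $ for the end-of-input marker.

FIRST(G): from G->int we get {int}; from G->λ we get {λ}. So FIRST(G) = {λ, int}.
FIRST(K): from K->λ we get {λ}; from K->true end G false we get {true}. So FIRST(K) = {λ, true}.
FIRST(S): from S->K print true print we get {print, true}; from S->print G true D we get {print}; from S->end we get {end}. So FIRST(S) = {end, print, true}.
FIRST(D): from D->G G print G we get {int, print}; from D->print false we get {print}; from D->λ we get {λ}. So FIRST(D) = {λ, int, print}.
FOLLOW(S) includes $ since S is the start symbol.
FOLLOW(S): S appears on no right-hand side. Thus FOLLOW(S) = {$}.
FOLLOW(D): in S->print G true D, the suffix after D is empty, so FOLLOW(D) ⊇ FOLLOW(S) = {$}. Thus FOLLOW(D) = {$}.
FOLLOW(G): in S->print G true D, G is followed by true D with FIRST {true}; in D->G G print G (occurrence 1), G is followed by G print G with FIRST {int, print}; in D->G G print G (occurrence 2), G is followed by print G with FIRST {print}; in D->G G print G (occurrence 3), the suffix after G is empty, so FOLLOW(G) ⊇ FOLLOW(D) = {$}; in K->true end G false, G is followed by false with FIRST {false}. Thus FOLLOW(G) = {$, false, int, print, true}.
FOLLOW(K): in S->K print true print, K is followed by print true print with FIRST {print}. Thus FOLLOW(K) = {print}.

{$, false, int, print, true}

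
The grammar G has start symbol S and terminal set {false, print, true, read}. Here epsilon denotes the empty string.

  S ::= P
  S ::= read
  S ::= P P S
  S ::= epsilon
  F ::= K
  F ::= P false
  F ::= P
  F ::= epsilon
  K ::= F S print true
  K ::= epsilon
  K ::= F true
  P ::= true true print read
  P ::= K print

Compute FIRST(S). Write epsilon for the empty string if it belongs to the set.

{epsilon, print, read, true}

FIRST(S) = {epsilon, print, read, true}  (via P, P P S)
FIRST(F) = {epsilon, print, read, true}  (via K, P false, P)
FIRST(K) = {epsilon, print, read, true}  (via F S print true, F true)
FIRST(P) = {print, read, true}  (via K print)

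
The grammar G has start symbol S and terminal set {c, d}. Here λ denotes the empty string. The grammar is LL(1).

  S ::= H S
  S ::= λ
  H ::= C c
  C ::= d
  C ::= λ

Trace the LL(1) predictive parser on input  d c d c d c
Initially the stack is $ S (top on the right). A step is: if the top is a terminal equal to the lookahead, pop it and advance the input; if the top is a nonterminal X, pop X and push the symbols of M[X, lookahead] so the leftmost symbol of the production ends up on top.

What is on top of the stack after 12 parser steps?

C

      Stack    Input          Action
   1  $ S      d c d c d c $  expand S ::= H S
   2  $ S H    d c d c d c $  expand H ::= C c
   3  $ S c C  d c d c d c $  expand C ::= d
   4  $ S c d  d c d c d c $  match d
   5  $ S c    c d c d c $    match c
   6  $ S      d c d c $      expand S ::= H S
   7  $ S H    d c d c $      expand H ::= C c
   8  $ S c C  d c d c $      expand C ::= d
   9  $ S c d  d c d c $      match d
  10  $ S c    c d c $        match c
  11  $ S      d c $          expand S ::= H S
  12  $ S H    d c $          expand H ::= C c
Stack after step 12: $ S c C (top = C).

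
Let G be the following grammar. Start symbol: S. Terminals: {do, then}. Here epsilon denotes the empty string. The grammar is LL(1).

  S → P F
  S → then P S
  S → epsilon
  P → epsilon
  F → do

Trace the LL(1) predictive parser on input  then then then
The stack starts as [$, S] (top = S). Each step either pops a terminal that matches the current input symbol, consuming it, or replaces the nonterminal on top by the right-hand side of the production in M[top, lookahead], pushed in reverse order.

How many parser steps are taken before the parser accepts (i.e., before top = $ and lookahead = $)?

      Stack       Input             Action
   1  $ S         then then then $  expand S → then P S
   2  $ S P then  then then then $  match then
   3  $ S P       then then $       expand P → epsilon
   4  $ S         then then $       expand S → then P S
   5  $ S P then  then then $       match then
   6  $ S P       then $            expand P → epsilon
   7  $ S         then $            expand S → then P S
   8  $ S P then  then $            match then
   9  $ S P       $                 expand P → epsilon
  10  $ S         $                 expand S → epsilon
Accept reached after 10 steps.

10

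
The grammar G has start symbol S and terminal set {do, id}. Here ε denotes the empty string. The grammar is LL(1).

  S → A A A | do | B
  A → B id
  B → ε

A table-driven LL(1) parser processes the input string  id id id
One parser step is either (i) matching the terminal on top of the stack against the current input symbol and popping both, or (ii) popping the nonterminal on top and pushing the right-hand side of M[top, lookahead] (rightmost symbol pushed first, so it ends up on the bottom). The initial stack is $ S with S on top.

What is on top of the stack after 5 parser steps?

B

step 1: stack=$ S  input=id id id $  — expand S → A A A
step 2: stack=$ A A A  input=id id id $  — expand A → B id
step 3: stack=$ A A id B  input=id id id $  — expand B → ε
step 4: stack=$ A A id  input=id id id $  — match id
step 5: stack=$ A A  input=id id $  — expand A → B id
Stack after step 5: $ A id B (top = B).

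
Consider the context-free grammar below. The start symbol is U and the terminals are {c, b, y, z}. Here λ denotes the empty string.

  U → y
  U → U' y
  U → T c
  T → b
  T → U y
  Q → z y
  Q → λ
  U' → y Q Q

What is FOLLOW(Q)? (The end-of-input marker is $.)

FIRST(Q): from Q→z y we get {z}; from Q→λ we get {λ}. So FIRST(Q) = {λ, z}.
FIRST(U'): from U'→y Q Q we get {y}. So FIRST(U') = {y}.
FIRST(U): from U→y we get {y}; from U→U' y we get {y}; from U→T c we get {b, y}. So FIRST(U) = {b, y}.
FIRST(T): from T→b we get {b}; from T→U y we get {b, y}. So FIRST(T) = {b, y}.
FOLLOW(U) includes $ since U is the start symbol.
FOLLOW(U): in T→U y, U is followed by y with FIRST {y}. Thus FOLLOW(U) = {$, y}.
FOLLOW(T): in U→T c, T is followed by c with FIRST {c}. Thus FOLLOW(T) = {c}.
FOLLOW(U'): in U→U' y, U' is followed by y with FIRST {y}. Thus FOLLOW(U') = {y}.
FOLLOW(Q): in U'→y Q Q (occurrence 1), Q is followed by Q with FIRST {λ, z}; in U'→y Q Q (occurrence 1), the suffix after Q is nullable, so FOLLOW(Q) ⊇ FOLLOW(U') = {y}; in U'→y Q Q (occurrence 2), the suffix after Q is empty, so FOLLOW(Q) ⊇ FOLLOW(U') = {y}. Thus FOLLOW(Q) = {y, z}.

{y, z}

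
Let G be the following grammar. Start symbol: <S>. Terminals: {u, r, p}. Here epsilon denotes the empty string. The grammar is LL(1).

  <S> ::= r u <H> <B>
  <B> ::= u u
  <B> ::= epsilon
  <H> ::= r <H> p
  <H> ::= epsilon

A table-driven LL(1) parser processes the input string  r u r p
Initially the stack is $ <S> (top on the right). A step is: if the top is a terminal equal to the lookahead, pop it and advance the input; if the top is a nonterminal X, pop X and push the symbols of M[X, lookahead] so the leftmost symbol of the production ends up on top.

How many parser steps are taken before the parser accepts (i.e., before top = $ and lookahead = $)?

step 1: stack=$ <S>  input=r u r p $  — expand <S> ::= r u <H> <B>
step 2: stack=$ <B> <H> u r  input=r u r p $  — match r
step 3: stack=$ <B> <H> u  input=u r p $  — match u
step 4: stack=$ <B> <H>  input=r p $  — expand <H> ::= r <H> p
step 5: stack=$ <B> p <H> r  input=r p $  — match r
step 6: stack=$ <B> p <H>  input=p $  — expand <H> ::= epsilon
step 7: stack=$ <B> p  input=p $  — match p
step 8: stack=$ <B>  input=$  — expand <B> ::= epsilon
Accept reached after 8 steps.

8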